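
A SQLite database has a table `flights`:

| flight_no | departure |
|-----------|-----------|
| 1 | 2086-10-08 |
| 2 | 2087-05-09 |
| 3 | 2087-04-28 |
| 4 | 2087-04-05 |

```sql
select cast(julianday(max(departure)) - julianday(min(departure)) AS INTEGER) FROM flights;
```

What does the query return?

213

MIN = 2086-10-08, MAX = 2087-05-09.
23 days remain in October 2086 after the 8th (31 − 8).
Full months from November 2086 through April 2087 contribute their day counts.
Then 9 days into May 2087.
Total: 23 + 30 + 31 + 31 + 28 + 31 + 30 + 9 = 213.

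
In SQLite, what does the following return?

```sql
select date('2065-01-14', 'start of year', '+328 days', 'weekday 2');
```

2065-12-01

`start of year` rewinds 2065-01-14 to 2065-01-01.
Applying '+328 days' to 2065-01-01: counting 328 days forward gives 2065-11-25.
`weekday 2` advances to the next Tuesday; 2065-11-25 is a Wednesday, so it moves forward to 2065-12-01.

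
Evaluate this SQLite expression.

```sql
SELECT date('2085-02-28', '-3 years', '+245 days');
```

Adding -3 years to 2085-02-28 gives 2082-02-28.
Applying '+245 days' to 2082-02-28: counting 245 days forward gives 2082-10-31.

2082-10-31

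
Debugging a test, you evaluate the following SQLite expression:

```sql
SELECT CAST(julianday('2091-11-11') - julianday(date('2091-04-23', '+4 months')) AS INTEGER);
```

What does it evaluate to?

80

Adding +4 months to 2091-04-23 gives 2091-08-23.
8 days remain in August 2091 after the 23rd (31 − 23).
September 2091: 30 days.
October 2091: 31 days.
Then 11 days into November 2091.
Total: 8 + 30 + 31 + 11 = 80.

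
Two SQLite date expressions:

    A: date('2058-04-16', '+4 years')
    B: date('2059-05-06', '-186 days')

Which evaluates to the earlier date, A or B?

B

A = 2062-04-16.
B = 2058-11-01.
B is earlier.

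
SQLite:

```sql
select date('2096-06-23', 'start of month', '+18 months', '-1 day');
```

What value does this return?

`start of month` rewinds 2096-06-23 to 2096-06-01.
Adding +18 months to 2096-06-01 gives 2097-12-01.
Going back 1 day from 2097-12-01 reaches 2097-11-30 (last day of November, 30 days).

2097-11-30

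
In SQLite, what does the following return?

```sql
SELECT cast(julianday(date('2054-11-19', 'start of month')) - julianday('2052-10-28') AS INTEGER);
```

`start of month` rewinds 2054-11-19 to 2054-11-01.
3 days remain in October 2052 after the 28th (31 − 28).
Full months from November 2052 through October 2054 contribute their day counts.
Then 1 day into November 2054.
Total: 3 + 30 + 31 + 31 + 28 + 31 + 30 + 31 + 30 + 31 + 31 + 30 + 31 + 30 + 31 + 31 + 28 + 31 + 30 + 31 + 30 + 31 + 31 + 30 + 31 + 1 = 734.

734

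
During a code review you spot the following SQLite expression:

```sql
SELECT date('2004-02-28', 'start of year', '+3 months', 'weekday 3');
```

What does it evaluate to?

`start of year` rewinds 2004-02-28 to 2004-01-01.
Adding +3 months to 2004-01-01 gives 2004-04-01.
`weekday 3` advances to the next Wednesday; 2004-04-01 is a Thursday, so it moves forward to 2004-04-07.

2004-04-07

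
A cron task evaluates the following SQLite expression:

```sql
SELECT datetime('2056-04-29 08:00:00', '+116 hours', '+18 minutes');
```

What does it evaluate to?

2056-05-04 04:18:00

+116 hours from 2056-04-29 08:00:00 is 2056-05-04 04:00:00 (crosses midnight).
+18 minutes from 2056-05-04 04:00:00 is 2056-05-04 04:18:00.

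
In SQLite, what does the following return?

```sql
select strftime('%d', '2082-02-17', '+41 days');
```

First apply '+41 days': 2082-02-17 → 2082-03-30.
`%d` extracts the 2-digit day of month: 30.

30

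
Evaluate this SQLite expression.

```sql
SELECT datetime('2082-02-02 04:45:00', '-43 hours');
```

-43 hours from 2082-02-02 04:45:00 is 2082-01-31 09:45:00 (crosses midnight).

2082-01-31 09:45:00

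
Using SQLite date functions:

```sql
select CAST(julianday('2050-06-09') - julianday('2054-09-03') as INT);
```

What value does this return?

21 days remain in June 2050 after the 9th (30 − 9).
Full months from July 2050 through August 2054 contribute their day counts.
Then 3 days into September 2054.
Total: 21 + 31 + 31 + 30 + 31 + 30 + 31 + 31 + 28 + 31 + 30 + 31 + 30 + 31 + 31 + 30 + 31 + 30 + 31 + 31 + 29 + 31 + 30 + 31 + 30 + 31 + 31 + 30 + 31 + 30 + 31 + 31 + 28 + 31 + 30 + 31 + 30 + 31 + 31 + 30 + 31 + 30 + 31 + 31 + 28 + 31 + 30 + 31 + 30 + 31 + 31 + 3 = 1547.
The subtraction is earlier − later, so the result is −1547 → -1547.

-1547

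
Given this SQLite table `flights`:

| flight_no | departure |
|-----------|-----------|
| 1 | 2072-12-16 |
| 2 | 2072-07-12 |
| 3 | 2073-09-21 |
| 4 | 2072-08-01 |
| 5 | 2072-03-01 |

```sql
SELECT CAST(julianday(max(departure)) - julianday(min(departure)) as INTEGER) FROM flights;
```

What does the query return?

569

MIN = 2072-03-01, MAX = 2073-09-21.
30 days remain in March 2072 after the 1st (31 − 1).
Full months from April 2072 through August 2073 contribute their day counts.
Then 21 days into September 2073.
Total: 30 + 30 + 31 + 30 + 31 + 31 + 30 + 31 + 30 + 31 + 31 + 28 + 31 + 30 + 31 + 30 + 31 + 31 + 21 = 569.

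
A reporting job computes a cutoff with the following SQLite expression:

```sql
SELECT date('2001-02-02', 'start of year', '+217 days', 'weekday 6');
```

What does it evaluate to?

2001-08-11

`start of year` rewinds 2001-02-02 to 2001-01-01.
Applying '+217 days' to 2001-01-01: counting 217 days forward gives 2001-08-06.
`weekday 6` advances to the next Saturday; 2001-08-06 is a Monday, so it moves forward to 2001-08-11.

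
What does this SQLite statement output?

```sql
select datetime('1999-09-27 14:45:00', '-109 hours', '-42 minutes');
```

-109 hours from 1999-09-27 14:45:00 is 1999-09-23 01:45:00 (crosses midnight).
-42 minutes from 1999-09-23 01:45:00 is 1999-09-23 01:03:00.

1999-09-23 01:03:00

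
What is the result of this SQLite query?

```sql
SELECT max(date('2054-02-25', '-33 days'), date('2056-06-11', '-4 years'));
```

2054-01-23

date('2054-02-25', '-33 days') → 2054-01-23.
date('2056-06-11', '-4 years') → 2052-06-11.
Later of the two is 2054-01-23.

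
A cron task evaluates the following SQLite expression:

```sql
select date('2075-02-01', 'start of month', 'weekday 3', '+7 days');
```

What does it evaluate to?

2075-02-13

`start of month` rewinds 2075-02-01 to 2075-02-01.
`weekday 3` advances to the next Wednesday; 2075-02-01 is a Friday, so it moves forward to 2075-02-06.
Advancing 7 more days within February lands on 2075-02-13.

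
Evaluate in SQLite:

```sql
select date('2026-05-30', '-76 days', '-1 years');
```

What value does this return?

2025-03-15

Applying '-76 days' to 2026-05-30: counting 76 days back gives 2026-03-15.
Adding -1 year to 2026-03-15 gives 2025-03-15.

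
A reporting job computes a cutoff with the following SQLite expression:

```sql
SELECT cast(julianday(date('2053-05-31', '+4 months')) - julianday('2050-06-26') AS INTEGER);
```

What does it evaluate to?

1193

Adding +4 months to 2053-05-31 targets 2053-09-31. September 2053 has only 30 days, so SQLite normalizes the 1-day overflow forward to 2053-10-01.
4 days remain in June 2050 after the 26th (30 − 26).
Full months from July 2050 through September 2053 contribute their day counts.
Then 1 day into October 2053.
Total: 4 + 31 + 31 + 30 + 31 + 30 + 31 + 31 + 28 + 31 + 30 + 31 + 30 + 31 + 31 + 30 + 31 + 30 + 31 + 31 + 29 + 31 + 30 + 31 + 30 + 31 + 31 + 30 + 31 + 30 + 31 + 31 + 28 + 31 + 30 + 31 + 30 + 31 + 31 + 30 + 1 = 1193.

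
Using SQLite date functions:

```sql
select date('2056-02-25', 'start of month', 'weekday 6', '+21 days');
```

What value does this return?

`start of month` rewinds 2056-02-25 to 2056-02-01.
`weekday 6` advances to the next Saturday; 2056-02-01 is a Tuesday, so it moves forward to 2056-02-05.
Advancing 21 more days within February lands on 2056-02-26.

2056-02-26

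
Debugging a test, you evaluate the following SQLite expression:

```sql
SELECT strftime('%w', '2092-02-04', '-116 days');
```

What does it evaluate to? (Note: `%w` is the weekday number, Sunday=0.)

4

First apply '-116 days': 2092-02-04 → 2091-10-11.
2091-10-11 is a Thursday; with Sunday=0 that is 4.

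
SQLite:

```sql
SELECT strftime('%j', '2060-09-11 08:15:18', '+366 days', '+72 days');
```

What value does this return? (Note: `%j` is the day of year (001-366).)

327

First apply '+366 days', '+72 days': 2060-09-11 08:15:18 → 2061-11-23 08:15:18.
Day-of-year for 2061-11-23: days since 2061-01-01 inclusive = 327, zero-padded to 327.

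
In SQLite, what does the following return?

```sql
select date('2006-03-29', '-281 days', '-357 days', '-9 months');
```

Applying '-281 days' to 2006-03-29: counting 281 days back gives 2005-06-21.
Applying '-357 days' to 2005-06-21: counting 357 days back gives 2004-06-29.
Adding -9 months to 2004-06-29 gives 2003-09-29.

2003-09-29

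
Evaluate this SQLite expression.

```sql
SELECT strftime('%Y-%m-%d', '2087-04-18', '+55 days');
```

2087-06-12

First apply '+55 days': 2087-04-18 → 2087-06-12.
`%Y-%m-%d` extracts the ISO date: 2087-06-12.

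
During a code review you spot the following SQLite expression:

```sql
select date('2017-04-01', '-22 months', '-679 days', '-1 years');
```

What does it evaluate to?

2012-07-22

Adding -22 months to 2017-04-01 gives 2015-06-01.
Applying '-679 days' to 2015-06-01: counting 679 days back gives 2013-07-22.
Adding -1 year to 2013-07-22 gives 2012-07-22.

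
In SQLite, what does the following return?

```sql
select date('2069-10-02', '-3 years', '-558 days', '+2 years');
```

Adding -3 years to 2069-10-02 gives 2066-10-02.
Applying '-558 days' to 2066-10-02: counting 558 days back gives 2065-03-23.
Adding +2 years to 2065-03-23 gives 2067-03-23.

2067-03-23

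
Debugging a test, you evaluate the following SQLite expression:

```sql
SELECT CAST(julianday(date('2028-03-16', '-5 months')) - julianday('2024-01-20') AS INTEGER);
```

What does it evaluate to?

Adding -5 months to 2028-03-16 gives 2027-10-16.
11 days remain in January 2024 after the 20th (31 − 20).
Full months from February 2024 through September 2027 contribute their day counts.
Then 16 days into October 2027.
Total: 11 + 29 + 31 + 30 + 31 + 30 + 31 + 31 + 30 + 31 + 30 + 31 + 31 + 28 + 31 + 30 + 31 + 30 + 31 + 31 + 30 + 31 + 30 + 31 + 31 + 28 + 31 + 30 + 31 + 30 + 31 + 31 + 30 + 31 + 30 + 31 + 31 + 28 + 31 + 30 + 31 + 30 + 31 + 31 + 30 + 16 = 1365.

1365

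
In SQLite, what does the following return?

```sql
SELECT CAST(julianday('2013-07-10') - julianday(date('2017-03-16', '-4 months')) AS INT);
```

-1225

Adding -4 months to 2017-03-16 gives 2016-11-16.
21 days remain in July 2013 after the 10th (31 − 10).
Full months from August 2013 through October 2016 contribute their day counts.
Then 16 days into November 2016.
Total: 21 + 31 + 30 + 31 + 30 + 31 + 31 + 28 + 31 + 30 + 31 + 30 + 31 + 31 + 30 + 31 + 30 + 31 + 31 + 28 + 31 + 30 + 31 + 30 + 31 + 31 + 30 + 31 + 30 + 31 + 31 + 29 + 31 + 30 + 31 + 30 + 31 + 31 + 30 + 31 + 16 = 1225.
The subtraction is earlier − later, so the result is −1225 → -1225.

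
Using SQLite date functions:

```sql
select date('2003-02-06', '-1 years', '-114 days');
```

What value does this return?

2001-10-15

Adding -1 year to 2003-02-06 gives 2002-02-06.
Applying '-114 days' to 2002-02-06: counting 114 days back gives 2001-10-15.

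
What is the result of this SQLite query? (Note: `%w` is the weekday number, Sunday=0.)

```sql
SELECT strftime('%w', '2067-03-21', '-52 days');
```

5

First apply '-52 days': 2067-03-21 → 2067-01-28.
2067-01-28 is a Friday; with Sunday=0 that is 5.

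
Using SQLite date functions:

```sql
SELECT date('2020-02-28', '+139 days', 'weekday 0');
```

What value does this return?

Applying '+139 days' to 2020-02-28: counting 139 days forward gives 2020-07-16.
`weekday 0` advances to the next Sunday; 2020-07-16 is a Thursday, so it moves forward to 2020-07-19.

2020-07-19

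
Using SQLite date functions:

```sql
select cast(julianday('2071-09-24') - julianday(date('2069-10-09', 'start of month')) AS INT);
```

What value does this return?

`start of month` rewinds 2069-10-09 to 2069-10-01.
30 days remain in October 2069 after the 1st (31 − 1).
Full months from November 2069 through August 2071 contribute their day counts.
Then 24 days into September 2071.
Total: 30 + 30 + 31 + 31 + 28 + 31 + 30 + 31 + 30 + 31 + 31 + 30 + 31 + 30 + 31 + 31 + 28 + 31 + 30 + 31 + 30 + 31 + 31 + 24 = 723.

723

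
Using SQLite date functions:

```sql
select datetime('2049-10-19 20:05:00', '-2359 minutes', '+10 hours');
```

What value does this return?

2049-10-18 14:46:00

2359 minutes = 39h 19m; -2359 minutes from 2049-10-19 20:05:00 is 2049-10-18 04:46:00 (crosses midnight).
+10 hours from 2049-10-18 04:46:00 is 2049-10-18 14:46:00.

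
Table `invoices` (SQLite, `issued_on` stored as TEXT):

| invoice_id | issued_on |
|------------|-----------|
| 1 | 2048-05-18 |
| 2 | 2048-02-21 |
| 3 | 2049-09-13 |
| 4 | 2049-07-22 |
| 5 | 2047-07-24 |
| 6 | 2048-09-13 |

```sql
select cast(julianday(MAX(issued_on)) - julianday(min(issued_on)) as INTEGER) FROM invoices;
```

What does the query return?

MIN = 2047-07-24, MAX = 2049-09-13.
7 days remain in July 2047 after the 24th (31 − 24).
Full months from August 2047 through August 2049 contribute their day counts.
Then 13 days into September 2049.
Total: 7 + 31 + 30 + 31 + 30 + 31 + 31 + 29 + 31 + 30 + 31 + 30 + 31 + 31 + 30 + 31 + 30 + 31 + 31 + 28 + 31 + 30 + 31 + 30 + 31 + 31 + 13 = 782.

782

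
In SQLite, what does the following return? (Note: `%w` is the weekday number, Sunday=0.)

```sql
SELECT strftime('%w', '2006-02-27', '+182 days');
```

First apply '+182 days': 2006-02-27 → 2006-08-28.
2006-08-28 is a Monday; with Sunday=0 that is 1.

1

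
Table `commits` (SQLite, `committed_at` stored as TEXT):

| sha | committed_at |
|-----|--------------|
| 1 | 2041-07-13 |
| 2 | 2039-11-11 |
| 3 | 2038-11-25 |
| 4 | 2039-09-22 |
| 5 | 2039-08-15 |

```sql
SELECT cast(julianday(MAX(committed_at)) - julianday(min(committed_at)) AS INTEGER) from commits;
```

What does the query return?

961

MIN = 2038-11-25, MAX = 2041-07-13.
5 days remain in November 2038 after the 25th (30 − 25).
Full months from December 2038 through June 2041 contribute their day counts.
Then 13 days into July 2041.
Total: 5 + 31 + 31 + 28 + 31 + 30 + 31 + 30 + 31 + 31 + 30 + 31 + 30 + 31 + 31 + 29 + 31 + 30 + 31 + 30 + 31 + 31 + 30 + 31 + 30 + 31 + 31 + 28 + 31 + 30 + 31 + 30 + 13 = 961.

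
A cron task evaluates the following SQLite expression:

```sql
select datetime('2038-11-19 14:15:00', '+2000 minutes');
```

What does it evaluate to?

2000 minutes = 33h 20m; +2000 minutes from 2038-11-19 14:15:00 is 2038-11-20 23:35:00 (crosses midnight).

2038-11-20 23:35:00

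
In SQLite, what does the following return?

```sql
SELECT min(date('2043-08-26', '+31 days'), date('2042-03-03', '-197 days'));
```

date('2043-08-26', '+31 days') → 2043-09-26.
date('2042-03-03', '-197 days') → 2041-08-18.
Earlier of the two is 2041-08-18.

2041-08-18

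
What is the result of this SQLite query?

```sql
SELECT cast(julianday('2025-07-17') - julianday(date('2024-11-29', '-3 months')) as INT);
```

322

Adding -3 months to 2024-11-29 gives 2024-08-29.
2 days remain in August 2024 after the 29th (31 − 29).
Full months from September 2024 through June 2025 contribute their day counts.
Then 17 days into July 2025.
Total: 2 + 30 + 31 + 30 + 31 + 31 + 28 + 31 + 30 + 31 + 30 + 17 = 322.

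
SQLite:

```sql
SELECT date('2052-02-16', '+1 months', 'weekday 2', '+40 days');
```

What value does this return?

2052-04-28

Adding +1 month to 2052-02-16 gives 2052-03-16.
`weekday 2` advances to the next Tuesday; 2052-03-16 is a Saturday, so it moves forward to 2052-03-19.
March 2052 has 31 days; 12 remain after the 19th, so 13 days reach 2052-04-01.
Advancing 27 more days within April lands on 2052-04-28.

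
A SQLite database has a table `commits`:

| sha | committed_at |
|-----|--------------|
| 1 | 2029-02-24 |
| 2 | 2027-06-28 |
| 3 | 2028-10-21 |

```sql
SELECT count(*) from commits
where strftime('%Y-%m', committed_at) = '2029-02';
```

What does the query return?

1

Rows with year-month 2029-02: 2029-02-24 → 1.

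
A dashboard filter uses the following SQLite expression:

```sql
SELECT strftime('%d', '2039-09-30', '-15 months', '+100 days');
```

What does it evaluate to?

08

First apply '-15 months', '+100 days': 2039-09-30 → 2038-10-08.
`%d` extracts the 2-digit day of month: 08.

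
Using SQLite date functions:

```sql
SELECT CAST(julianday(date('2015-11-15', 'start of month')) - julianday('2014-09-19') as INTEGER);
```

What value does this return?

`start of month` rewinds 2015-11-15 to 2015-11-01.
11 days remain in September 2014 after the 19th (30 − 19).
Full months from October 2014 through October 2015 contribute their day counts.
Then 1 day into November 2015.
Total: 11 + 31 + 30 + 31 + 31 + 28 + 31 + 30 + 31 + 30 + 31 + 31 + 30 + 31 + 1 = 408.

408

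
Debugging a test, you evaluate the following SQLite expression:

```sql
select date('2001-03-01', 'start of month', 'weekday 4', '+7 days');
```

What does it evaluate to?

2001-03-08

`start of month` rewinds 2001-03-01 to 2001-03-01.
`weekday 4` advances to the next Thursday; 2001-03-01 is already a Thursday, so it stays at 2001-03-01.
Advancing 7 more days within March lands on 2001-03-08.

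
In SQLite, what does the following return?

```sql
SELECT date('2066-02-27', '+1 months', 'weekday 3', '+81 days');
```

Adding +1 month to 2066-02-27 gives 2066-03-27.
`weekday 3` advances to the next Wednesday; 2066-03-27 is a Saturday, so it moves forward to 2066-03-31.
Applying '+81 days' to 2066-03-31: counting 81 days forward gives 2066-06-20.

2066-06-20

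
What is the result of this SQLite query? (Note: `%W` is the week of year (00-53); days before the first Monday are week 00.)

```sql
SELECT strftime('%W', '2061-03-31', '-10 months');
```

First apply '-10 months': 2061-03-31 → 2060-05-31.
2060-05-31 is a Monday. SQLite's %W counts Mondays since the year started; the result is 22.

22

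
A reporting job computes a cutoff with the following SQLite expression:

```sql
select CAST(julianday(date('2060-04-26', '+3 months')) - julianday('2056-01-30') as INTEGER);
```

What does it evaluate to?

Adding +3 months to 2060-04-26 gives 2060-07-26.
1 day remains in January 2056 after the 30th (31 − 30).
Full months from February 2056 through June 2060 contribute their day counts.
Then 26 days into July 2060.
Total: 1 + 29 + 31 + 30 + 31 + 30 + 31 + 31 + 30 + 31 + 30 + 31 + 31 + 28 + 31 + 30 + 31 + 30 + 31 + 31 + 30 + 31 + 30 + 31 + 31 + 28 + 31 + 30 + 31 + 30 + 31 + 31 + 30 + 31 + 30 + 31 + 31 + 28 + 31 + 30 + 31 + 30 + 31 + 31 + 30 + 31 + 30 + 31 + 31 + 29 + 31 + 30 + 31 + 30 + 26 = 1639.

1639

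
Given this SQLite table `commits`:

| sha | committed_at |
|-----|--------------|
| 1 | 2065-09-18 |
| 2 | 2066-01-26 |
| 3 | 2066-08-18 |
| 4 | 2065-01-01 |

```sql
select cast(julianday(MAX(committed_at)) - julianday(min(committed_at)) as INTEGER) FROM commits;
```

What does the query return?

594

MIN = 2065-01-01, MAX = 2066-08-18.
30 days remain in January 2065 after the 1st (31 − 1).
Full months from February 2065 through July 2066 contribute their day counts.
Then 18 days into August 2066.
Total: 30 + 28 + 31 + 30 + 31 + 30 + 31 + 31 + 30 + 31 + 30 + 31 + 31 + 28 + 31 + 30 + 31 + 30 + 31 + 18 = 594.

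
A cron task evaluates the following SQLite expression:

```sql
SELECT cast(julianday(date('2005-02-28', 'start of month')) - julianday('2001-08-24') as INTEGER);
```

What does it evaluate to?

`start of month` rewinds 2005-02-28 to 2005-02-01.
7 days remain in August 2001 after the 24th (31 − 24).
Full months from September 2001 through January 2005 contribute their day counts.
Then 1 day into February 2005.
Total: 7 + 30 + 31 + 30 + 31 + 31 + 28 + 31 + 30 + 31 + 30 + 31 + 31 + 30 + 31 + 30 + 31 + 31 + 28 + 31 + 30 + 31 + 30 + 31 + 31 + 30 + 31 + 30 + 31 + 31 + 29 + 31 + 30 + 31 + 30 + 31 + 31 + 30 + 31 + 30 + 31 + 31 + 1 = 1257.

1257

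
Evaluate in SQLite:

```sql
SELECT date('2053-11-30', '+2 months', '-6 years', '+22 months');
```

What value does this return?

Adding +2 months to 2053-11-30 gives 2054-01-30.
Adding -6 years to 2054-01-30 gives 2048-01-30.
Adding +22 months to 2048-01-30 gives 2049-11-30.

2049-11-30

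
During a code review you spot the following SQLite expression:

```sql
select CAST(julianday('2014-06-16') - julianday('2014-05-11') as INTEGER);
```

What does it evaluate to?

20 days remain in May 2014 after the 11th (31 − 11).
Then 16 days into June 2014.
Total: 20 + 16 = 36.

36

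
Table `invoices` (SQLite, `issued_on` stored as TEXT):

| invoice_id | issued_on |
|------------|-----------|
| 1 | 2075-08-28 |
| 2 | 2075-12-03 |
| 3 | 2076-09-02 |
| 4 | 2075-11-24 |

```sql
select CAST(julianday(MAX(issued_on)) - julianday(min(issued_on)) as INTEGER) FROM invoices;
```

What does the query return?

MIN = 2075-08-28, MAX = 2076-09-02.
3 days remain in August 2075 after the 28th (31 − 28).
Full months from September 2075 through August 2076 contribute their day counts.
Then 2 days into September 2076.
Total: 3 + 30 + 31 + 30 + 31 + 31 + 29 + 31 + 30 + 31 + 30 + 31 + 31 + 2 = 371.

371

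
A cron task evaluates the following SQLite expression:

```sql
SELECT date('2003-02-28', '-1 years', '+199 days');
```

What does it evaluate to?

Adding -1 year to 2003-02-28 gives 2002-02-28.
Applying '+199 days' to 2002-02-28: counting 199 days forward gives 2002-09-15.

2002-09-15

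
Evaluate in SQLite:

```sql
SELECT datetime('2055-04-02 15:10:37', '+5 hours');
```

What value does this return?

+5 hours from 2055-04-02 15:10:37 is 2055-04-02 20:10:37.

2055-04-02 20:10:37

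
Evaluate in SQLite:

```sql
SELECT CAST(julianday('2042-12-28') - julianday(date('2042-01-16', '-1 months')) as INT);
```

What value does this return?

Adding -1 month to 2042-01-16 gives 2041-12-16.
15 days remain in December 2041 after the 16th (31 − 16).
Full months from January 2042 through November 2042 contribute their day counts.
Then 28 days into December 2042.
Total: 15 + 31 + 28 + 31 + 30 + 31 + 30 + 31 + 31 + 30 + 31 + 30 + 28 = 377.

377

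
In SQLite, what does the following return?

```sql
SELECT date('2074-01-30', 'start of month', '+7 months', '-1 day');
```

`start of month` rewinds 2074-01-30 to 2074-01-01.
Adding +7 months to 2074-01-01 gives 2074-08-01.
Going back 1 day from 2074-08-01 reaches 2074-07-31 (last day of July, 31 days).

2074-07-31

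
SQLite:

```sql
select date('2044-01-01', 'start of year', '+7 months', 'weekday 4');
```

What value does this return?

2044-08-04

`start of year` rewinds 2044-01-01 to 2044-01-01.
Adding +7 months to 2044-01-01 gives 2044-08-01.
`weekday 4` advances to the next Thursday; 2044-08-01 is a Monday, so it moves forward to 2044-08-04.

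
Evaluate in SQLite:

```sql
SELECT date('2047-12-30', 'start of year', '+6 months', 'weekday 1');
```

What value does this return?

`start of year` rewinds 2047-12-30 to 2047-01-01.
Adding +6 months to 2047-01-01 gives 2047-07-01.
`weekday 1` advances to the next Monday; 2047-07-01 is already a Monday, so it stays at 2047-07-01.

2047-07-01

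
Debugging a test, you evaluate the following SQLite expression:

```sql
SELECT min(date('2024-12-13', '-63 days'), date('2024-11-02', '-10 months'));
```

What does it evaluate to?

2024-01-02

date('2024-12-13', '-63 days') → 2024-10-11.
date('2024-11-02', '-10 months') → 2024-01-02.
Earlier of the two is 2024-01-02.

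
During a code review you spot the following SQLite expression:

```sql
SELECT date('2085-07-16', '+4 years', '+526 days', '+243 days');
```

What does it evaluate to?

2091-08-24

Adding +4 years to 2085-07-16 gives 2089-07-16.
Applying '+526 days' to 2089-07-16: counting 526 days forward gives 2090-12-24.
Applying '+243 days' to 2090-12-24: counting 243 days forward gives 2091-08-24.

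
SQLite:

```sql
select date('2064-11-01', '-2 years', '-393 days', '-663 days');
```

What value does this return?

2059-12-11

Adding -2 years to 2064-11-01 gives 2062-11-01.
Applying '-393 days' to 2062-11-01: counting 393 days back gives 2061-10-04.
Applying '-663 days' to 2061-10-04: counting 663 days back gives 2059-12-11.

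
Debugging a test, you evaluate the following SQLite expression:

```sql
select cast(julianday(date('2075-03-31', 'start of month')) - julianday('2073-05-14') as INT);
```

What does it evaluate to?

`start of month` rewinds 2075-03-31 to 2075-03-01.
17 days remain in May 2073 after the 14th (31 − 14).
Full months from June 2073 through February 2075 contribute their day counts.
Then 1 day into March 2075.
Total: 17 + 30 + 31 + 31 + 30 + 31 + 30 + 31 + 31 + 28 + 31 + 30 + 31 + 30 + 31 + 31 + 30 + 31 + 30 + 31 + 31 + 28 + 1 = 656.

656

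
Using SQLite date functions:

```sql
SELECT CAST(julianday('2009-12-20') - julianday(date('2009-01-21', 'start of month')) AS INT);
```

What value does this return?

`start of month` rewinds 2009-01-21 to 2009-01-01.
30 days remain in January 2009 after the 1st (31 − 1).
Full months from February 2009 through November 2009 contribute their day counts.
Then 20 days into December 2009.
Total: 30 + 28 + 31 + 30 + 31 + 30 + 31 + 31 + 30 + 31 + 30 + 20 = 353.

353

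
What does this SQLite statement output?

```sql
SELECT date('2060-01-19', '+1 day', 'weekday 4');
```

Advancing 1 more day within January lands on 2060-01-20.
`weekday 4` advances to the next Thursday; 2060-01-20 is a Tuesday, so it moves forward to 2060-01-22.

2060-01-22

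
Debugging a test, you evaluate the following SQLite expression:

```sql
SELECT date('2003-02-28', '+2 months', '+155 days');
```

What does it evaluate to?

2003-09-30

Adding +2 months to 2003-02-28 gives 2003-04-28.
Applying '+155 days' to 2003-04-28: counting 155 days forward gives 2003-09-30.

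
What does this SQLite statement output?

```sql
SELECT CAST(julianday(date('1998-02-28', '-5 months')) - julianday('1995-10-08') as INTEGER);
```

Adding -5 months to 1998-02-28 gives 1997-09-28.
23 days remain in October 1995 after the 8th (31 − 8).
Full months from November 1995 through August 1997 contribute their day counts.
Then 28 days into September 1997.
Total: 23 + 30 + 31 + 31 + 29 + 31 + 30 + 31 + 30 + 31 + 31 + 30 + 31 + 30 + 31 + 31 + 28 + 31 + 30 + 31 + 30 + 31 + 31 + 28 = 721.

721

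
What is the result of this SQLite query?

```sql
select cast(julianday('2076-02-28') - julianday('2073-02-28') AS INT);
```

0 days remain in February 2073 after the 28th (28 − 28).
Full months from March 2073 through January 2076 contribute their day counts.
Then 28 days into February 2076.
Total: 0 + 31 + 30 + 31 + 30 + 31 + 31 + 30 + 31 + 30 + 31 + 31 + 28 + 31 + 30 + 31 + 30 + 31 + 31 + 30 + 31 + 30 + 31 + 31 + 28 + 31 + 30 + 31 + 30 + 31 + 31 + 30 + 31 + 30 + 31 + 31 + 28 = 1095.

1095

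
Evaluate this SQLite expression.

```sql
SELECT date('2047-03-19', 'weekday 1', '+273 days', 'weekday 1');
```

`weekday 1` advances to the next Monday; 2047-03-19 is a Tuesday, so it moves forward to 2047-03-25.
Applying '+273 days' to 2047-03-25: counting 273 days forward gives 2047-12-23.
`weekday 1` advances to the next Monday; 2047-12-23 is already a Monday, so it stays at 2047-12-23.

2047-12-23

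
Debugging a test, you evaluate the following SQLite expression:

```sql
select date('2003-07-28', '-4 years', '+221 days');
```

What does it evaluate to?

2000-03-05

Adding -4 years to 2003-07-28 gives 1999-07-28.
Applying '+221 days' to 1999-07-28: counting 221 days forward gives 2000-03-05.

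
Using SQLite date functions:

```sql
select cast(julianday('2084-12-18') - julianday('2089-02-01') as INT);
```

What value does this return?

13 days remain in December 2084 after the 18th (31 − 18).
Full months from January 2085 through January 2089 contribute their day counts.
Then 1 day into February 2089.
Total: 13 + 31 + 28 + 31 + 30 + 31 + 30 + 31 + 31 + 30 + 31 + 30 + 31 + 31 + 28 + 31 + 30 + 31 + 30 + 31 + 31 + 30 + 31 + 30 + 31 + 31 + 28 + 31 + 30 + 31 + 30 + 31 + 31 + 30 + 31 + 30 + 31 + 31 + 29 + 31 + 30 + 31 + 30 + 31 + 31 + 30 + 31 + 30 + 31 + 31 + 1 = 1506.
The subtraction is earlier − later, so the result is −1506 → -1506.

-1506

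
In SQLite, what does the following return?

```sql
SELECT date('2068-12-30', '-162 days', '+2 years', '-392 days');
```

2069-06-24

Applying '-162 days' to 2068-12-30: counting 162 days back gives 2068-07-21.
Adding +2 years to 2068-07-21 gives 2070-07-21.
Applying '-392 days' to 2070-07-21: counting 392 days back gives 2069-06-24.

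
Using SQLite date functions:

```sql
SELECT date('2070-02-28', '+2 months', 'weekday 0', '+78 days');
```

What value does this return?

2070-07-21

Adding +2 months to 2070-02-28 gives 2070-04-28.
`weekday 0` advances to the next Sunday; 2070-04-28 is a Monday, so it moves forward to 2070-05-04.
Applying '+78 days' to 2070-05-04: counting 78 days forward gives 2070-07-21.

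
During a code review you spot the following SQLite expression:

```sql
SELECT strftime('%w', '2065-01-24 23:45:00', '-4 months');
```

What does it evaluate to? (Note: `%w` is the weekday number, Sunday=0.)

First apply '-4 months': 2065-01-24 23:45:00 → 2064-09-24 23:45:00.
2064-09-24 is a Wednesday; with Sunday=0 that is 3.

3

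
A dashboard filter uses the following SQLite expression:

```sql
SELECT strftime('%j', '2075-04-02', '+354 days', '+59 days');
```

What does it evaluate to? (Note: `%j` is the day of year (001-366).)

140

First apply '+354 days', '+59 days': 2075-04-02 → 2076-05-19.
Day-of-year for 2076-05-19: days since 2076-01-01 inclusive = 140, zero-padded to 140.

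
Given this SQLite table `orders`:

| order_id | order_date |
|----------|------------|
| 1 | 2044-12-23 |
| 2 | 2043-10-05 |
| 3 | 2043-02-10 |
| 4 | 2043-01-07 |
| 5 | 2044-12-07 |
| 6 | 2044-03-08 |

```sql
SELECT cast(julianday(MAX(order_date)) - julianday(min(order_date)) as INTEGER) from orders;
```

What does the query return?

716

MIN = 2043-01-07, MAX = 2044-12-23.
24 days remain in January 2043 after the 7th (31 − 7).
Full months from February 2043 through November 2044 contribute their day counts.
Then 23 days into December 2044.
Total: 24 + 28 + 31 + 30 + 31 + 30 + 31 + 31 + 30 + 31 + 30 + 31 + 31 + 29 + 31 + 30 + 31 + 30 + 31 + 31 + 30 + 31 + 30 + 23 = 716.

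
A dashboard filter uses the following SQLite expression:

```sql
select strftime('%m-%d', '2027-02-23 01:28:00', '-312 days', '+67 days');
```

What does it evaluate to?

First apply '-312 days', '+67 days': 2027-02-23 01:28:00 → 2026-06-23 01:28:00.
`%m-%d` extracts the month-day: 06-23.

06-23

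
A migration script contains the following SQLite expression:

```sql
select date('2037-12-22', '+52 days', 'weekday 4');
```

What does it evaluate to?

Applying '+52 days' to 2037-12-22: counting 52 days forward gives 2038-02-12.
`weekday 4` advances to the next Thursday; 2038-02-12 is a Friday, so it moves forward to 2038-02-18.

2038-02-18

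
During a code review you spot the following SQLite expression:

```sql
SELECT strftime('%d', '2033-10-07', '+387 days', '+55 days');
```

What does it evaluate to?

First apply '+387 days', '+55 days': 2033-10-07 → 2034-12-23.
`%d` extracts the 2-digit day of month: 23.

23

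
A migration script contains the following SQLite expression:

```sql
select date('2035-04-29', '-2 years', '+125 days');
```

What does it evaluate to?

2033-09-01

Adding -2 years to 2035-04-29 gives 2033-04-29.
Applying '+125 days' to 2033-04-29: counting 125 days forward gives 2033-09-01.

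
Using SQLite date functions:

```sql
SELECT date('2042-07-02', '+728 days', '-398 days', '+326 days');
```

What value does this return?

2044-04-18

Applying '+728 days' to 2042-07-02: counting 728 days forward gives 2044-06-29.
Applying '-398 days' to 2044-06-29: counting 398 days back gives 2043-05-28.
Applying '+326 days' to 2043-05-28: counting 326 days forward gives 2044-04-18.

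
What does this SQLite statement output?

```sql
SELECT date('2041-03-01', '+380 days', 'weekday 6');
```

2042-03-22

Applying '+380 days' to 2041-03-01: counting 380 days forward gives 2042-03-16.
`weekday 6` advances to the next Saturday; 2042-03-16 is a Sunday, so it moves forward to 2042-03-22.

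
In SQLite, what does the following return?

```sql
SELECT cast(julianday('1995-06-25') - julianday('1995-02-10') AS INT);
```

135

18 days remain in February 1995 after the 10th (28 − 10).
March 1995: 31 days.
April 1995: 30 days.
May 1995: 31 days.
Then 25 days into June 1995.
Total: 18 + 31 + 30 + 31 + 25 = 135.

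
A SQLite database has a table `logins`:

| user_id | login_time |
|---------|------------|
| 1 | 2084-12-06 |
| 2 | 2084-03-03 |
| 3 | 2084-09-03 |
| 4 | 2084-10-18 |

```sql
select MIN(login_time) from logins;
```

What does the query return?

MIN over {2084-03-03, 2084-09-03, 2084-10-18, 2084-12-06}.

2084-03-03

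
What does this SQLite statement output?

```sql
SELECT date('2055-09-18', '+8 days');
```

2055-09-26

Advancing 8 more days within September lands on 2055-09-26.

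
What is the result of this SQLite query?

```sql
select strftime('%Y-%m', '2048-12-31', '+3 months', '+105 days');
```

First apply '+3 months', '+105 days': 2048-12-31 → 2049-07-14.
`%Y-%m` extracts the year-month: 2049-07.

2049-07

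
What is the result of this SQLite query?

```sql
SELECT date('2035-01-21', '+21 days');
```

January 2035 has 31 days; 10 remain after the 21st, so 11 days reach 2035-02-01.
Advancing 10 more days within February lands on 2035-02-11.

2035-02-11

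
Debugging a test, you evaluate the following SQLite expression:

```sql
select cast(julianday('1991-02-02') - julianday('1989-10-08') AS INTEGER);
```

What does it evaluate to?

23 days remain in October 1989 after the 8th (31 − 8).
Full months from November 1989 through January 1991 contribute their day counts.
Then 2 days into February 1991.
Total: 23 + 30 + 31 + 31 + 28 + 31 + 30 + 31 + 30 + 31 + 31 + 30 + 31 + 30 + 31 + 31 + 2 = 482.

482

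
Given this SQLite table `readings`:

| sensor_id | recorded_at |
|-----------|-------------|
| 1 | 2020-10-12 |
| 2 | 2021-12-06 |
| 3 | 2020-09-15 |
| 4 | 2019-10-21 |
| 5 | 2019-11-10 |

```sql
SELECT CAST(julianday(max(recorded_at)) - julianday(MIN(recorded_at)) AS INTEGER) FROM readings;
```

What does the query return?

777

MIN = 2019-10-21, MAX = 2021-12-06.
10 days remain in October 2019 after the 21st (31 − 21).
Full months from November 2019 through November 2021 contribute their day counts.
Then 6 days into December 2021.
Total: 10 + 30 + 31 + 31 + 29 + 31 + 30 + 31 + 30 + 31 + 31 + 30 + 31 + 30 + 31 + 31 + 28 + 31 + 30 + 31 + 30 + 31 + 31 + 30 + 31 + 30 + 6 = 777.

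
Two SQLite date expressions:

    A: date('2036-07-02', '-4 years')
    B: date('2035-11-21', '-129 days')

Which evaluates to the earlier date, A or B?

A

A = 2032-07-02.
B = 2035-07-15.
A is earlier.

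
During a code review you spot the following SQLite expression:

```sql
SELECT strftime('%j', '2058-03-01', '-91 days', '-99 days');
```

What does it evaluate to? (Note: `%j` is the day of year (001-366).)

First apply '-91 days', '-99 days': 2058-03-01 → 2057-08-23.
Day-of-year for 2057-08-23: days since 2057-01-01 inclusive = 235, zero-padded to 235.

235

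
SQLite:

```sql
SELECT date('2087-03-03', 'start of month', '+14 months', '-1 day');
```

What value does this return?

2088-04-30

`start of month` rewinds 2087-03-03 to 2087-03-01.
Adding +14 months to 2087-03-01 gives 2088-05-01.
Going back 1 day from 2088-05-01 reaches 2088-04-30 (last day of April, 30 days).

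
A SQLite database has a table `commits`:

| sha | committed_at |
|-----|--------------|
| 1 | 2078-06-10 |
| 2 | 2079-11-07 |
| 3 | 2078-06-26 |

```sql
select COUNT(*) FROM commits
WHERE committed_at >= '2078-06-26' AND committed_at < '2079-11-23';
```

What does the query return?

2

Rows in [2078-06-26, 2079-11-23): 2079-11-07, 2078-06-26 → 2 rows.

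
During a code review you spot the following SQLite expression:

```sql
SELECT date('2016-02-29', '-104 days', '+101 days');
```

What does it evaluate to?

Applying '-104 days' to 2016-02-29: counting 104 days back gives 2015-11-17.
Applying '+101 days' to 2015-11-17: counting 101 days forward gives 2016-02-26.

2016-02-26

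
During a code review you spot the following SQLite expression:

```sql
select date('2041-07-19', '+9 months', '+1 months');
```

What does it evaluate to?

2042-05-19

Adding +9 months to 2041-07-19 gives 2042-04-19.
Adding +1 month to 2042-04-19 gives 2042-05-19.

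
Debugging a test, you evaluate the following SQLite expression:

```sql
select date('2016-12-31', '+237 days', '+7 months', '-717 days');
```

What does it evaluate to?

2016-04-07

Applying '+237 days' to 2016-12-31: counting 237 days forward gives 2017-08-25.
Adding +7 months to 2017-08-25 gives 2018-03-25.
Applying '-717 days' to 2018-03-25: counting 717 days back gives 2016-04-07.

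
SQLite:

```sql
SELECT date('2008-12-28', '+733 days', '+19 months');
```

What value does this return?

2012-07-31

Applying '+733 days' to 2008-12-28: counting 733 days forward gives 2010-12-31.
Adding +19 months to 2010-12-31 gives 2012-07-31.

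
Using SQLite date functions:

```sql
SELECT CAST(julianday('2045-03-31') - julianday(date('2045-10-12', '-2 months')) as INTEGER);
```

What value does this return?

Adding -2 months to 2045-10-12 gives 2045-08-12.
0 days remain in March 2045 after the 31st (31 − 31).
April 2045: 30 days.
May 2045: 31 days.
June 2045: 30 days.
July 2045: 31 days.
Then 12 days into August 2045.
Total: 0 + 30 + 31 + 30 + 31 + 12 = 134.
The subtraction is earlier − later, so the result is −134 → -134.

-134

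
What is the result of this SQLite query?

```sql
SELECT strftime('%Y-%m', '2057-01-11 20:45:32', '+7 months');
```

First apply '+7 months': 2057-01-11 20:45:32 → 2057-08-11 20:45:32.
`%Y-%m` extracts the year-month: 2057-08.

2057-08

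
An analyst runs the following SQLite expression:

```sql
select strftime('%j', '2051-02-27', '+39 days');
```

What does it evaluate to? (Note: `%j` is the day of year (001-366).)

097

First apply '+39 days': 2051-02-27 → 2051-04-07.
Day-of-year for 2051-04-07: days since 2051-01-01 inclusive = 97, zero-padded to 097.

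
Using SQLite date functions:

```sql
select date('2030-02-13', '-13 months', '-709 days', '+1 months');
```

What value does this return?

2027-03-04

Adding -13 months to 2030-02-13 gives 2029-01-13.
Applying '-709 days' to 2029-01-13: counting 709 days back gives 2027-02-04.
Adding +1 month to 2027-02-04 gives 2027-03-04.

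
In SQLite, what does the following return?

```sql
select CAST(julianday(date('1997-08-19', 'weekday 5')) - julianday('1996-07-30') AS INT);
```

`weekday 5` advances to the next Friday; 1997-08-19 is a Tuesday, so it moves forward to 1997-08-22.
1 day remains in July 1996 after the 30th (31 − 30).
Full months from August 1996 through July 1997 contribute their day counts.
Then 22 days into August 1997.
Total: 1 + 31 + 30 + 31 + 30 + 31 + 31 + 28 + 31 + 30 + 31 + 30 + 31 + 22 = 388.

388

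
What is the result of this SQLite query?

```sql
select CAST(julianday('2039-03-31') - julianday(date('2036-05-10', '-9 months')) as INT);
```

1329

Adding -9 months to 2036-05-10 gives 2035-08-10.
21 days remain in August 2035 after the 10th (31 − 10).
Full months from September 2035 through February 2039 contribute their day counts.
Then 31 days into March 2039.
Total: 21 + 30 + 31 + 30 + 31 + 31 + 29 + 31 + 30 + 31 + 30 + 31 + 31 + 30 + 31 + 30 + 31 + 31 + 28 + 31 + 30 + 31 + 30 + 31 + 31 + 30 + 31 + 30 + 31 + 31 + 28 + 31 + 30 + 31 + 30 + 31 + 31 + 30 + 31 + 30 + 31 + 31 + 28 + 31 = 1329.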